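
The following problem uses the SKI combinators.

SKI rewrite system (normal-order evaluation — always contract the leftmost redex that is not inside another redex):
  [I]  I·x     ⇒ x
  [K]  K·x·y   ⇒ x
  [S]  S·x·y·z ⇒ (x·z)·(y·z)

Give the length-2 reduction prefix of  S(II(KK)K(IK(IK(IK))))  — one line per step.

  start: S(II(KK)K(IK(IK(IK))))
  →1  S(I(KK)K(IK(IK(IK))))
  →2  S(KKK(IK(IK(IK))))

Answer: after 2 steps: S(KKK(IK(IK(IK))))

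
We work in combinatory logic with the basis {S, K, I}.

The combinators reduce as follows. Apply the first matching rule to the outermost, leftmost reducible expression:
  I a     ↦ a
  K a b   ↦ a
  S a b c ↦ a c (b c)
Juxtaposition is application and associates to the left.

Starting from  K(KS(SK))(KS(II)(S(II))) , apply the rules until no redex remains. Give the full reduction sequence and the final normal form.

  start: K(KS(SK))(KS(II)(S(II)))
  step 1: KS(SK)
  step 2: S

Answer: normal form = S  (in 2 steps)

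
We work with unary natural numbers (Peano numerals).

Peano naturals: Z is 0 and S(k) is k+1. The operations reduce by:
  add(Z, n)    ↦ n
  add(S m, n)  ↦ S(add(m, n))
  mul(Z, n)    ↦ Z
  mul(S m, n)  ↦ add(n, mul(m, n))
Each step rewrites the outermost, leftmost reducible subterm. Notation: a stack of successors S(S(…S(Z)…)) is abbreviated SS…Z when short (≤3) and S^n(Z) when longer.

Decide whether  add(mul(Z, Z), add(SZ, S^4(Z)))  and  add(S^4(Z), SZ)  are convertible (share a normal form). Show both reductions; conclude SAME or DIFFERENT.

Answer: SAME — A ⇓ S^5(Z), B ⇓ S^5(Z)

Reduction:
Term A:
  start: add(mul(Z, Z), add(SZ, S^4(Z)))
  [1] add(Z, add(SZ, S^4(Z)))
  [2] add(SZ, S^4(Z))
  [3] S(add(Z, S^4(Z)))
  [4] S^5(Z)

Term B:
  start: add(S^4(Z), SZ)
  [1] S(add(SSSZ, SZ))
  [2] S(S(add(SSZ, SZ)))
  [3] S(S(S(add(SZ, SZ))))
  [4] S(S(S(S(add(Z, SZ)))))
  [5] S^5(Z)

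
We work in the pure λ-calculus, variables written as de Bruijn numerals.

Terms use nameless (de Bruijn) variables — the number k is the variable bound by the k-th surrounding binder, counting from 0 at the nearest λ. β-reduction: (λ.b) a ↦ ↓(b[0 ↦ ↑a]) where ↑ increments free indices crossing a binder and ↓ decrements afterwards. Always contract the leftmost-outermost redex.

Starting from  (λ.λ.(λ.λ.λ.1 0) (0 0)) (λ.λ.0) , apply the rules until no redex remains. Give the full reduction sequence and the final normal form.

Answer: normal form = λ.λ.λ.1 0  (in 2 steps)

Working:
  start: (λ.λ.(λ.λ.λ.1 0) (0 0)) (λ.λ.0)
  step 1: λ.(λ.λ.λ.1 0) (0 0)
  step 2: λ.λ.λ.1 0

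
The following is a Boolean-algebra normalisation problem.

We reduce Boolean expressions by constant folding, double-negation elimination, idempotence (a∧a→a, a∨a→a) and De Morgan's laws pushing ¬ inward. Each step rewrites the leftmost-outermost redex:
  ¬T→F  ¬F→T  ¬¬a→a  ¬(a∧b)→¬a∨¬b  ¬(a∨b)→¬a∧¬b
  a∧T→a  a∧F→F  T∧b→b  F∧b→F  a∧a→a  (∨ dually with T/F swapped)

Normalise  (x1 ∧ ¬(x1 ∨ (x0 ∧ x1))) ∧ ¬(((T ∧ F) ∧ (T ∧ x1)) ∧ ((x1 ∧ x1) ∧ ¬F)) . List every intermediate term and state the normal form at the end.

Answer: normal form = x1 ∧ (¬x1 ∧ (¬x0 ∨ ¬x1))  (in 11 steps)

Reduction:
  start: (x1 ∧ ¬(x1 ∨ (x0 ∧ x1))) ∧ ¬(((T ∧ F) ∧ (T ∧ x1)) ∧ ((x1 ∧ x1) ∧ ¬F))
  step 1: (x1 ∧ (¬x1 ∧ ¬(x0 ∧ x1))) ∧ ¬(((T ∧ F) ∧ (T ∧ x1)) ∧ ((x1 ∧ x1) ∧ ¬F))
  step 2: (x1 ∧ (¬x1 ∧ (¬x0 ∨ ¬x1))) ∧ ¬(((T ∧ F) ∧ (T ∧ x1)) ∧ ((x1 ∧ x1) ∧ ¬F))
  step 3: (x1 ∧ (¬x1 ∧ (¬x0 ∨ ¬x1))) ∧ (¬((T ∧ F) ∧ (T ∧ x1)) ∨ ¬((x1 ∧ x1) ∧ ¬F))
  step 4: (x1 ∧ (¬x1 ∧ (¬x0 ∨ ¬x1))) ∧ ((¬(T ∧ F) ∨ ¬(T ∧ x1)) ∨ ¬((x1 ∧ x1) ∧ ¬F))
  step 5: (x1 ∧ (¬x1 ∧ (¬x0 ∨ ¬x1))) ∧ (((¬T ∨ ¬F) ∨ ¬(T ∧ x1)) ∨ ¬((x1 ∧ x1) ∧ ¬F))
  step 6: (x1 ∧ (¬x1 ∧ (¬x0 ∨ ¬x1))) ∧ (((F ∨ ¬F) ∨ ¬(T ∧ x1)) ∨ ¬((x1 ∧ x1) ∧ ¬F))
  step 7: (x1 ∧ (¬x1 ∧ (¬x0 ∨ ¬x1))) ∧ ((¬F ∨ ¬(T ∧ x1)) ∨ ¬((x1 ∧ x1) ∧ ¬F))
  step 8: (x1 ∧ (¬x1 ∧ (¬x0 ∨ ¬x1))) ∧ ((T ∨ ¬(T ∧ x1)) ∨ ¬((x1 ∧ x1) ∧ ¬F))
  step 9: (x1 ∧ (¬x1 ∧ (¬x0 ∨ ¬x1))) ∧ (T ∨ ¬((x1 ∧ x1) ∧ ¬F))
  step 10: (x1 ∧ (¬x1 ∧ (¬x0 ∨ ¬x1))) ∧ T
  step 11: x1 ∧ (¬x1 ∧ (¬x0 ∨ ¬x1))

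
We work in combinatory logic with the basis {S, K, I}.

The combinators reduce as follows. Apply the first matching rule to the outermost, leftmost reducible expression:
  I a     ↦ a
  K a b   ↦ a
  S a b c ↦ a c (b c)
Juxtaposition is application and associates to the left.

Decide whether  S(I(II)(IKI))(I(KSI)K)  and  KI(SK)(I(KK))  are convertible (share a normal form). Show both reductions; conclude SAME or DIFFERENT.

Answer: DIFFERENT — A ⇓ S(KI)(SK), B ⇓ KK

Working:
Term A:
  start: S(I(II)(IKI))(I(KSI)K)
  [1] S(II(IKI))(I(KSI)K)
  [2] S(I(IKI))(I(KSI)K)
  [3] S(IKI)(I(KSI)K)
  [4] S(KI)(I(KSI)K)
  [5] S(KI)(KSIK)
  [6] S(KI)(SK)

Term B:
  start: KI(SK)(I(KK))
  [1] I(I(KK))
  [2] I(KK)
  [3] KK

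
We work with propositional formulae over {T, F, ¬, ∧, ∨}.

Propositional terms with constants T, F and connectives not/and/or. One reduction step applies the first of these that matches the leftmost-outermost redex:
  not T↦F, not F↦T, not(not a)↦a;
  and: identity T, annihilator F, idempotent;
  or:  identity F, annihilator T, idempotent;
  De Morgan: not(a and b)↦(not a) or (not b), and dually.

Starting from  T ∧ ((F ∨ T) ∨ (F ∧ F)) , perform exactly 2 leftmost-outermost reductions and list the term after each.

Answer: after 2 steps: T ∨ (F ∧ F)

Reduction:
  start: T ∧ ((F ∨ T) ∨ (F ∧ F))
  [1] (F ∨ T) ∨ (F ∧ F)
  [2] T ∨ (F ∧ F)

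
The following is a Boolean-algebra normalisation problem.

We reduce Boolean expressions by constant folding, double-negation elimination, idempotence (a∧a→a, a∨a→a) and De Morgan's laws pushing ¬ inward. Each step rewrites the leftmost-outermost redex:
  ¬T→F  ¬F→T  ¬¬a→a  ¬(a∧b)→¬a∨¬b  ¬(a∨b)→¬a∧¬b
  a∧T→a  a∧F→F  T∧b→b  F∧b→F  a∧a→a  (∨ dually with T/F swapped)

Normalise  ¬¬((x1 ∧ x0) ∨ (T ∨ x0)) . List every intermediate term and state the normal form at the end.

  start: ¬¬((x1 ∧ x0) ∨ (T ∨ x0))
  →1  (x1 ∧ x0) ∨ (T ∨ x0)
  →2  (x1 ∧ x0) ∨ T
  →3  T

Answer: normal form = T  (in 3 steps)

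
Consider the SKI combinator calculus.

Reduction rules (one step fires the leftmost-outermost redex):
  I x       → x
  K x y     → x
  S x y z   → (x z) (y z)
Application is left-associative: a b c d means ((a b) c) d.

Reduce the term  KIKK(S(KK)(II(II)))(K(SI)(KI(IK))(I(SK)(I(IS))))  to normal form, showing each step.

  start: KIKK(S(KK)(II(II)))(K(SI)(KI(IK))(I(SK)(I(IS))))
  [1] IK(S(KK)(II(II)))(K(SI)(KI(IK))(I(SK)(I(IS))))
  [2] K(S(KK)(II(II)))(K(SI)(KI(IK))(I(SK)(I(IS))))
  [3] S(KK)(II(II))
  [4] S(KK)(I(II))
  [5] S(KK)(II)
  [6] S(KK)I

Answer: normal form = S(KK)I  (in 6 steps)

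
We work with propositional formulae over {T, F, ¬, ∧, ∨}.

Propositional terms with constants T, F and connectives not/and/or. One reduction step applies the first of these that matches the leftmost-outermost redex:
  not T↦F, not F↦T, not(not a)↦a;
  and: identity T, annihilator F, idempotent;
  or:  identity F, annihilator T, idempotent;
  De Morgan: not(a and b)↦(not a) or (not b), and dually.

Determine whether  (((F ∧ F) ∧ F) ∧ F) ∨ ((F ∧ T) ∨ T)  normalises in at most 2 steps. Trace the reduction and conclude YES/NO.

  start: (((F ∧ F) ∧ F) ∧ F) ∨ ((F ∧ T) ∨ T)
  [1] F ∨ ((F ∧ T) ∨ T)
  [2] (F ∧ T) ∨ T

Answer: NO — after 2 steps the term is (F ∧ T) ∨ T, not yet normal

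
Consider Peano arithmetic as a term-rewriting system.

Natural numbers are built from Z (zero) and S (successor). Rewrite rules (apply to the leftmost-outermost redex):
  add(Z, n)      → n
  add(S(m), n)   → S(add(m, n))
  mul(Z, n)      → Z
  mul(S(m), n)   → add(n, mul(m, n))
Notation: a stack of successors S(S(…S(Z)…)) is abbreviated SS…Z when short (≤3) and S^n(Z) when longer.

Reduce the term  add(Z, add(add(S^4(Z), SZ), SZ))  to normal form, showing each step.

Answer: normal form = S^6(Z)  (in 12 steps)

Working:
  start: add(Z, add(add(S^4(Z), SZ), SZ))
  step 1: add(add(S^4(Z), SZ), SZ)
  step 2: add(S(add(SSSZ, SZ)), SZ)
  step 3: S(add(add(SSSZ, SZ), SZ))
  step 4: S(add(S(add(SSZ, SZ)), SZ))
  step 5: S(S(add(add(SSZ, SZ), SZ)))
  step 6: S(S(add(S(add(SZ, SZ)), SZ)))
  step 7: S(S(S(add(add(SZ, SZ), SZ))))
  step 8: S(S(S(add(S(add(Z, SZ)), SZ))))
  step 9: S(S(S(S(add(add(Z, SZ), SZ)))))
  step 10: S(S(S(S(add(SZ, SZ)))))
  step 11: S(S(S(S(S(add(Z, SZ))))))
  step 12: S^6(Z)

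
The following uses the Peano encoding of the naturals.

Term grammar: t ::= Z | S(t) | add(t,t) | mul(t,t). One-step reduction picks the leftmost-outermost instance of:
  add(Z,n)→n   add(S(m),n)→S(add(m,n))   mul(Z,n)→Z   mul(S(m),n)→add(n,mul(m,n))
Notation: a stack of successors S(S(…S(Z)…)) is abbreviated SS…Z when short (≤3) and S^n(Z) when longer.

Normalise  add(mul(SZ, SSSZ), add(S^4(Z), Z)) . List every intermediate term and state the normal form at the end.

Answer: normal form = S^7(Z)  (in 15 steps)

Reduction:
  start: add(mul(SZ, SSSZ), add(S^4(Z), Z))
  →1  add(add(SSSZ, mul(Z, SSSZ)), add(S^4(Z), Z))
  →2  add(S(add(SSZ, mul(Z, SSSZ))), add(S^4(Z), Z))
  →3  S(add(add(SSZ, mul(Z, SSSZ)), add(S^4(Z), Z)))
  →4  S(add(S(add(SZ, mul(Z, SSSZ))), add(S^4(Z), Z)))
  →5  S(S(add(add(SZ, mul(Z, SSSZ)), add(S^4(Z), Z))))
  →6  S(S(add(S(add(Z, mul(Z, SSSZ))), add(S^4(Z), Z))))
  →7  S(S(S(add(add(Z, mul(Z, SSSZ)), add(S^4(Z), Z)))))
  →8  S(S(S(add(mul(Z, SSSZ), add(S^4(Z), Z)))))
  →9  S(S(S(add(Z, add(S^4(Z), Z)))))
  →10  S(S(S(add(S^4(Z), Z))))
  →11  S(S(S(S(add(SSSZ, Z)))))
  →12  S(S(S(S(S(add(SSZ, Z))))))
  →13  S(S(S(S(S(S(add(SZ, Z)))))))
  →14  S(S(S(S(S(S(S(add(Z, Z))))))))
  →15  S^7(Z)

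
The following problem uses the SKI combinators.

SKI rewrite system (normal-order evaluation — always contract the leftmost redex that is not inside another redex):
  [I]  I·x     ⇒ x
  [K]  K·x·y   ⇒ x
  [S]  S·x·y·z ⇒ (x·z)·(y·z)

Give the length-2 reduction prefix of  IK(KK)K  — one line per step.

Answer: after 2 steps: KK

Reduction:
  start: IK(KK)K
  →1  K(KK)K
  →2  KK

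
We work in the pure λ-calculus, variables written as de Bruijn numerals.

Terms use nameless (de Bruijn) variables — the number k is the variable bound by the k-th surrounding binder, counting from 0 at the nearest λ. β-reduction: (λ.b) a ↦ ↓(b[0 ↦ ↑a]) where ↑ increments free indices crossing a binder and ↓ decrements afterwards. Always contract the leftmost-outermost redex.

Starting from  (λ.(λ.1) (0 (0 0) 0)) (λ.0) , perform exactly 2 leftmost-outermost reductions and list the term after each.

Answer: after 2 steps: λ.0

Working:
  start: (λ.(λ.1) (0 (0 0) 0)) (λ.0)
  [1] (λ.λ.0) ((λ.0) ((λ.0) (λ.0)) (λ.0))
  [2] λ.0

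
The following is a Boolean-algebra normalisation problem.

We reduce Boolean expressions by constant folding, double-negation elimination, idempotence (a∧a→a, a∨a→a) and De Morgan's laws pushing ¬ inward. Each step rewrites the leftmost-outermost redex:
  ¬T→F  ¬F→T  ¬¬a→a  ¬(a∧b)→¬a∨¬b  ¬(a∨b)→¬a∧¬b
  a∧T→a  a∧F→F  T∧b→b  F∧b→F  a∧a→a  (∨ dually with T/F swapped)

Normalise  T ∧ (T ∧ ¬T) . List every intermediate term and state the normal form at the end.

Answer: normal form = F  (in 3 steps)

Working:
  start: T ∧ (T ∧ ¬T)
  step 1: T ∧ ¬T
  step 2: ¬T
  step 3: F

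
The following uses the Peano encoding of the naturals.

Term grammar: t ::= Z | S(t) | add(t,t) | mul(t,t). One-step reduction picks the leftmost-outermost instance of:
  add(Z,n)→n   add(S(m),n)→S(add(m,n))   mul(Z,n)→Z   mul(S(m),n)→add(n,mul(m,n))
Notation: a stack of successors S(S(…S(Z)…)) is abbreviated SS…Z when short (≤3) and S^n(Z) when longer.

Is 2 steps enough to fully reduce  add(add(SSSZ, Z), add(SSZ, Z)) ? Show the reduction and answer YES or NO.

  start: add(add(SSSZ, Z), add(SSZ, Z))
  →1  add(S(add(SSZ, Z)), add(SSZ, Z))
  →2  S(add(add(SSZ, Z), add(SSZ, Z)))

Answer: NO — after 2 steps the term is S(add(add(SSZ, Z), add(SSZ, Z))), not yet normal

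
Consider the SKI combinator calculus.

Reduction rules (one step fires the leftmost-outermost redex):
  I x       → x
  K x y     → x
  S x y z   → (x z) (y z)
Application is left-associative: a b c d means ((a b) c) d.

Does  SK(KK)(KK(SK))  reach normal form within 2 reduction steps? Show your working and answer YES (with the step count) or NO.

  start: SK(KK)(KK(SK))
  step 1: K(KK(SK))(KK(KK(SK)))
  step 2: KK(SK)

Answer: NO — after 2 steps the term is KK(SK), not yet normal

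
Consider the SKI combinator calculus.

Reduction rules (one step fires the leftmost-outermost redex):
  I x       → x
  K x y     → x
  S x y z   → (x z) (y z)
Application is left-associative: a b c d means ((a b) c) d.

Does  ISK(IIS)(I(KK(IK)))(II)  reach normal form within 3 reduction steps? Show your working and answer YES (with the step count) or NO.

Answer: NO — after 3 steps the term is I(KK(IK))(II), not yet normal

Working:
  start: ISK(IIS)(I(KK(IK)))(II)
  [1] SK(IIS)(I(KK(IK)))(II)
  [2] K(I(KK(IK)))(IIS(I(KK(IK))))(II)
  [3] I(KK(IK))(II)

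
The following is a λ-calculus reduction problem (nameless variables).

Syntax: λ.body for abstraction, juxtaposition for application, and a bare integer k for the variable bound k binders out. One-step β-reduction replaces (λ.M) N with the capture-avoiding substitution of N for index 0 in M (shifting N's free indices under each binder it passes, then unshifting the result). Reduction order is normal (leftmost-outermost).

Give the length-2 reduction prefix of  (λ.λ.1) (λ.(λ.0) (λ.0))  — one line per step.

  start: (λ.λ.1) (λ.(λ.0) (λ.0))
  [1] λ.λ.(λ.0) (λ.0)
  [2] λ.λ.λ.0

Answer: after 2 steps: λ.λ.λ.0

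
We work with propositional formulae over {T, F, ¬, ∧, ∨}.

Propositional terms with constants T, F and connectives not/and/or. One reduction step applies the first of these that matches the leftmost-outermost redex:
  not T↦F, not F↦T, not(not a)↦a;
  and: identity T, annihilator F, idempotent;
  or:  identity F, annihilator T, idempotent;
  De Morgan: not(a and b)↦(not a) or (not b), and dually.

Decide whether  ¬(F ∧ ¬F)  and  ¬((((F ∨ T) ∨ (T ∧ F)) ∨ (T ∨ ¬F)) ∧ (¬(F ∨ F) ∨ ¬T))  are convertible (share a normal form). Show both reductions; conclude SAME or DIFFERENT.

Answer: DIFFERENT — A ⇓ T, B ⇓ F

Reduction:
Term A:
  start: ¬(F ∧ ¬F)
  →1  ¬F ∨ ¬¬F
  →2  T ∨ ¬¬F
  →3  T

Term B:
  start: ¬((((F ∨ T) ∨ (T ∧ F)) ∨ (T ∨ ¬F)) ∧ (¬(F ∨ F) ∨ ¬T))
  →1  ¬(((F ∨ T) ∨ (T ∧ F)) ∨ (T ∨ ¬F)) ∨ ¬(¬(F ∨ F) ∨ ¬T)
  →2  (¬((F ∨ T) ∨ (T ∧ F)) ∧ ¬(T ∨ ¬F)) ∨ ¬(¬(F ∨ F) ∨ ¬T)
  →3  ((¬(F ∨ T) ∧ ¬(T ∧ F)) ∧ ¬(T ∨ ¬F)) ∨ ¬(¬(F ∨ F) ∨ ¬T)
  →4  (((¬F ∧ ¬T) ∧ ¬(T ∧ F)) ∧ ¬(T ∨ ¬F)) ∨ ¬(¬(F ∨ F) ∨ ¬T)
  →5  (((T ∧ ¬T) ∧ ¬(T ∧ F)) ∧ ¬(T ∨ ¬F)) ∨ ¬(¬(F ∨ F) ∨ ¬T)
  →6  ((¬T ∧ ¬(T ∧ F)) ∧ ¬(T ∨ ¬F)) ∨ ¬(¬(F ∨ F) ∨ ¬T)
  →7  ((F ∧ ¬(T ∧ F)) ∧ ¬(T ∨ ¬F)) ∨ ¬(¬(F ∨ F) ∨ ¬T)
  →8  (F ∧ ¬(T ∨ ¬F)) ∨ ¬(¬(F ∨ F) ∨ ¬T)
  →9  F ∨ ¬(¬(F ∨ F) ∨ ¬T)
  →10  ¬(¬(F ∨ F) ∨ ¬T)
  →11  ¬¬(F ∨ F) ∧ ¬¬T
  →12  (F ∨ F) ∧ ¬¬T
  →13  F ∧ ¬¬T
  →14  F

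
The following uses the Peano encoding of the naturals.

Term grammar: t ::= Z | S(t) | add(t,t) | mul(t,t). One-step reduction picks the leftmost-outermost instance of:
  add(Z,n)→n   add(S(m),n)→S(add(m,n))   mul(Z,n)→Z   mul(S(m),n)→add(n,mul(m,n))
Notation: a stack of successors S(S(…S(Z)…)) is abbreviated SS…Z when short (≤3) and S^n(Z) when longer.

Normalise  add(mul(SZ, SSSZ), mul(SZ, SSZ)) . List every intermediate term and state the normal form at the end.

  start: add(mul(SZ, SSSZ), mul(SZ, SSZ))
  step 1: add(add(SSSZ, mul(Z, SSSZ)), mul(SZ, SSZ))
  step 2: add(S(add(SSZ, mul(Z, SSSZ))), mul(SZ, SSZ))
  step 3: S(add(add(SSZ, mul(Z, SSSZ)), mul(SZ, SSZ)))
  step 4: S(add(S(add(SZ, mul(Z, SSSZ))), mul(SZ, SSZ)))
  step 5: S(S(add(add(SZ, mul(Z, SSSZ)), mul(SZ, SSZ))))
  step 6: S(S(add(S(add(Z, mul(Z, SSSZ))), mul(SZ, SSZ))))
  step 7: S(S(S(add(add(Z, mul(Z, SSSZ)), mul(SZ, SSZ)))))
  step 8: S(S(S(add(mul(Z, SSSZ), mul(SZ, SSZ)))))
  step 9: S(S(S(add(Z, mul(SZ, SSZ)))))
  step 10: S(S(S(mul(SZ, SSZ))))
  step 11: S(S(S(add(SSZ, mul(Z, SSZ)))))
  step 12: S(S(S(S(add(SZ, mul(Z, SSZ))))))
  step 13: S(S(S(S(S(add(Z, mul(Z, SSZ)))))))
  step 14: S(S(S(S(S(mul(Z, SSZ))))))
  step 15: S^5(Z)

Answer: normal form = S^5(Z)  (in 15 steps)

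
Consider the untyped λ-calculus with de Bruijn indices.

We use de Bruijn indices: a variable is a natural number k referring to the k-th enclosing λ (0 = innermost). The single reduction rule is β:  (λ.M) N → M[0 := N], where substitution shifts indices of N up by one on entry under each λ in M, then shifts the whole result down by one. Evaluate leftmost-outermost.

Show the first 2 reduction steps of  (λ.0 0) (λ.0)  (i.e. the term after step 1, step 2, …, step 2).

  start: (λ.0 0) (λ.0)
  [1] (λ.0) (λ.0)
  [2] λ.0

Answer: after 2 steps: λ.0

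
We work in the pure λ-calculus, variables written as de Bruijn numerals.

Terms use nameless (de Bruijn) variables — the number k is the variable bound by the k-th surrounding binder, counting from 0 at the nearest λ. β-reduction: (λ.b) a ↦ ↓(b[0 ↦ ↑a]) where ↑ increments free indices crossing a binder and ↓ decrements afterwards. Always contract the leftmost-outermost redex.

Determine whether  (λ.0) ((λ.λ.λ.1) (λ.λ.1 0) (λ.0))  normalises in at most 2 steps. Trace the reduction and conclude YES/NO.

  start: (λ.0) ((λ.λ.λ.1) (λ.λ.1 0) (λ.0))
  →1  (λ.λ.λ.1) (λ.λ.1 0) (λ.0)
  →2  (λ.λ.1) (λ.0)

Answer: NO — after 2 steps the term is (λ.λ.1) (λ.0), not yet normal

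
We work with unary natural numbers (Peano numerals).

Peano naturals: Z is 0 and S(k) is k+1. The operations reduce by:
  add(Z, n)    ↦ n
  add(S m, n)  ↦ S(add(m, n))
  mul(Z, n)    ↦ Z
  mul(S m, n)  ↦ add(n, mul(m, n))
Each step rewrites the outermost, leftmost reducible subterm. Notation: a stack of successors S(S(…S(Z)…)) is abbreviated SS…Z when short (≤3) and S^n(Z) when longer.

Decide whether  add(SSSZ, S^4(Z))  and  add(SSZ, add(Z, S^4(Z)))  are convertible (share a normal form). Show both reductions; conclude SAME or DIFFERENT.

Answer: DIFFERENT — A ⇓ S^7(Z), B ⇓ S^6(Z)

Derivation:
Term A:
  start: add(SSSZ, S^4(Z))
  [1] S(add(SSZ, S^4(Z)))
  [2] S(S(add(SZ, S^4(Z))))
  [3] S(S(S(add(Z, S^4(Z)))))
  [4] S^7(Z)

Term B:
  start: add(SSZ, add(Z, S^4(Z)))
  [1] S(add(SZ, add(Z, S^4(Z))))
  [2] S(S(add(Z, add(Z, S^4(Z)))))
  [3] S(S(add(Z, S^4(Z))))
  [4] S^6(Z)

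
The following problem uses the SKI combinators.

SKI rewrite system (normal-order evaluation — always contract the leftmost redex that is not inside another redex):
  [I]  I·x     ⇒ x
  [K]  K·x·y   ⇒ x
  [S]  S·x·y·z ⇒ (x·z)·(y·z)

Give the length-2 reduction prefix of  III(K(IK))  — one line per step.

Answer: after 2 steps: I(K(IK))

Derivation:
  start: III(K(IK))
  step 1: II(K(IK))
  step 2: I(K(IK))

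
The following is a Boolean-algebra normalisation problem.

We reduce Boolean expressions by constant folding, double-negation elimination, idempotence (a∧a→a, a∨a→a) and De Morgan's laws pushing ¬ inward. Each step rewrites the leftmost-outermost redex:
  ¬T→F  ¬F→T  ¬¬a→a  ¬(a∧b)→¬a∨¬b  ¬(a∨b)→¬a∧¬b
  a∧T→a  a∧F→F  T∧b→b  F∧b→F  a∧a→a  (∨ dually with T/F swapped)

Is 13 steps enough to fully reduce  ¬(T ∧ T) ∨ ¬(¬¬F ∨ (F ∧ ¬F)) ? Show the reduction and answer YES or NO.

  start: ¬(T ∧ T) ∨ ¬(¬¬F ∨ (F ∧ ¬F))
  step 1: (¬T ∨ ¬T) ∨ ¬(¬¬F ∨ (F ∧ ¬F))
  step 2: ¬T ∨ ¬(¬¬F ∨ (F ∧ ¬F))
  step 3: F ∨ ¬(¬¬F ∨ (F ∧ ¬F))
  step 4: ¬(¬¬F ∨ (F ∧ ¬F))
  step 5: ¬¬¬F ∧ ¬(F ∧ ¬F)
  step 6: ¬F ∧ ¬(F ∧ ¬F)
  step 7: T ∧ ¬(F ∧ ¬F)
  step 8: ¬(F ∧ ¬F)
  step 9: ¬F ∨ ¬¬F
  step 10: T ∨ ¬¬F
  step 11: T

Answer: YES — reaches normal form T in 11 ≤ 13 steps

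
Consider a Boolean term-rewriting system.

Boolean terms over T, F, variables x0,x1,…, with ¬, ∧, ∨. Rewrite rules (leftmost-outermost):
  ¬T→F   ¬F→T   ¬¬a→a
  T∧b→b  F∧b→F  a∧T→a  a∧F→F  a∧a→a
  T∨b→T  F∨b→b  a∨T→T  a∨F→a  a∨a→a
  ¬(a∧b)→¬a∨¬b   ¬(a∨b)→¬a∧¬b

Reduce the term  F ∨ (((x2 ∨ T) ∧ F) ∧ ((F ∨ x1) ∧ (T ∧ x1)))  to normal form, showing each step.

Answer: normal form = F  (in 3 steps)

Derivation:
  start: F ∨ (((x2 ∨ T) ∧ F) ∧ ((F ∨ x1) ∧ (T ∧ x1)))
  →1  ((x2 ∨ T) ∧ F) ∧ ((F ∨ x1) ∧ (T ∧ x1))
  →2  F ∧ ((F ∨ x1) ∧ (T ∧ x1))
  →3  F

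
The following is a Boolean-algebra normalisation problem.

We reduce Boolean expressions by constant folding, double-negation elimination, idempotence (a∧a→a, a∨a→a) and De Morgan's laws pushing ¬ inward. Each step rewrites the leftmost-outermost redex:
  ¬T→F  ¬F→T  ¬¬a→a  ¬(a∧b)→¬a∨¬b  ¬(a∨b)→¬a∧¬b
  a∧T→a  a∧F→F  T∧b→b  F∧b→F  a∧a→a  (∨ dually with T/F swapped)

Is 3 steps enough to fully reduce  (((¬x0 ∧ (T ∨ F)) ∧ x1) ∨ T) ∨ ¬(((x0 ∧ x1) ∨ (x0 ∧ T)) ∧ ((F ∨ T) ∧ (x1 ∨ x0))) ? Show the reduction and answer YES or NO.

Answer: YES — reaches normal form T in 2 ≤ 3 steps

Reduction:
  start: (((¬x0 ∧ (T ∨ F)) ∧ x1) ∨ T) ∨ ¬(((x0 ∧ x1) ∨ (x0 ∧ T)) ∧ ((F ∨ T) ∧ (x1 ∨ x0)))
  →1  T ∨ ¬(((x0 ∧ x1) ∨ (x0 ∧ T)) ∧ ((F ∨ T) ∧ (x1 ∨ x0)))
  →2  T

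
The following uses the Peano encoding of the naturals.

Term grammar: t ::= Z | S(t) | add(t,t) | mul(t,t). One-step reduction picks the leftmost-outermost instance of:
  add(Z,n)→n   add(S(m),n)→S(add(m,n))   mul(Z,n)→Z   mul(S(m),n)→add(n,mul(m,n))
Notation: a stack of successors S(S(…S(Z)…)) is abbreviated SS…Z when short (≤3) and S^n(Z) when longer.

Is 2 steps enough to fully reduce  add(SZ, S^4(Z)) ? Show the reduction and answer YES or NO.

Answer: YES — reaches normal form S^5(Z) in 2 ≤ 2 steps

Reduction:
  start: add(SZ, S^4(Z))
  step 1: S(add(Z, S^4(Z)))
  step 2: S^5(Z)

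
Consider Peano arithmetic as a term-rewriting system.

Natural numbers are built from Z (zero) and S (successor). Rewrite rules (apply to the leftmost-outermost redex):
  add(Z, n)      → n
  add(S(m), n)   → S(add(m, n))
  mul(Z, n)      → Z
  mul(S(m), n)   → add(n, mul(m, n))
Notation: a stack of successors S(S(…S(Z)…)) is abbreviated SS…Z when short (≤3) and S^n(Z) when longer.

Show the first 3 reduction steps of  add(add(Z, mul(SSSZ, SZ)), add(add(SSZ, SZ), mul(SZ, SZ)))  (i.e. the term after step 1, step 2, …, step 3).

Answer: after 3 steps: add(S(add(Z, mul(SSZ, SZ))), add(add(SSZ, SZ), mul(SZ, SZ)))

Reduction:
  start: add(add(Z, mul(SSSZ, SZ)), add(add(SSZ, SZ), mul(SZ, SZ)))
  →1  add(mul(SSSZ, SZ), add(add(SSZ, SZ), mul(SZ, SZ)))
  →2  add(add(SZ, mul(SSZ, SZ)), add(add(SSZ, SZ), mul(SZ, SZ)))
  →3  add(S(add(Z, mul(SSZ, SZ))), add(add(SSZ, SZ), mul(SZ, SZ)))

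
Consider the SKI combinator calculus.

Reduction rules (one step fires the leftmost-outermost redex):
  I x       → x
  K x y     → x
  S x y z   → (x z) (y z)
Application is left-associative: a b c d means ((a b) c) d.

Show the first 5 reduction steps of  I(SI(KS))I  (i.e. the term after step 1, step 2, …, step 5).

  start: I(SI(KS))I
  step 1: SI(KS)I
  step 2: II(KSI)
  step 3: I(KSI)
  step 4: KSI
  step 5: S

Answer: after 5 steps: S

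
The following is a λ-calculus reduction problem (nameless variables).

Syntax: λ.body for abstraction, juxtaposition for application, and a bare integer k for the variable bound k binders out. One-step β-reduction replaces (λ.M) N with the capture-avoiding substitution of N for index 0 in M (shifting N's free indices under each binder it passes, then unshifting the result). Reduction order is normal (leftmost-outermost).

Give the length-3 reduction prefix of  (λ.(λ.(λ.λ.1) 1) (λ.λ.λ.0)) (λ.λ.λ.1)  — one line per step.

Answer: after 3 steps: λ.λ.λ.λ.1

Working:
  start: (λ.(λ.(λ.λ.1) 1) (λ.λ.λ.0)) (λ.λ.λ.1)
  →1  (λ.(λ.λ.1) (λ.λ.λ.1)) (λ.λ.λ.0)
  →2  (λ.λ.1) (λ.λ.λ.1)
  →3  λ.λ.λ.λ.1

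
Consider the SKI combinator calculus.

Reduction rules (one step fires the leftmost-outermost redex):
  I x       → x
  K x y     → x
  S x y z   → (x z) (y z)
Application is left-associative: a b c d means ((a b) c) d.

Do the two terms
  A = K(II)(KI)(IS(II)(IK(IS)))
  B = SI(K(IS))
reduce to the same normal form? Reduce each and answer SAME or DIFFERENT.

Term A:
  start: K(II)(KI)(IS(II)(IK(IS)))
  step 1: II(IS(II)(IK(IS)))
  step 2: I(IS(II)(IK(IS)))
  step 3: IS(II)(IK(IS))
  step 4: S(II)(IK(IS))
  step 5: SI(IK(IS))
  step 6: SI(K(IS))
  step 7: SI(KS)

Term B:
  start: SI(K(IS))
  step 1: SI(KS)

Answer: SAME — A ⇓ SI(KS), B ⇓ SI(KS)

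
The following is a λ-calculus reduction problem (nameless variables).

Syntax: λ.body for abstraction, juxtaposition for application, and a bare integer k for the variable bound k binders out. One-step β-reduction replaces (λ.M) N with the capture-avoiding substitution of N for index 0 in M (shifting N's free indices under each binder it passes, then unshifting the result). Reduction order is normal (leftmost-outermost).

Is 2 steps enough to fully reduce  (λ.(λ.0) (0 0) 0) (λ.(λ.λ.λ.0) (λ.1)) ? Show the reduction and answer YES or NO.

Answer: NO — after 2 steps the term is (λ.(λ.λ.λ.0) (λ.1)) (λ.(λ.λ.λ.0) (λ.1)) (λ.(λ.λ.λ.0) (λ.1)), not yet normal

Reduction:
  start: (λ.(λ.0) (0 0) 0) (λ.(λ.λ.λ.0) (λ.1))
  [1] (λ.0) ((λ.(λ.λ.λ.0) (λ.1)) (λ.(λ.λ.λ.0) (λ.1))) (λ.(λ.λ.λ.0) (λ.1))
  [2] (λ.(λ.λ.λ.0) (λ.1)) (λ.(λ.λ.λ.0) (λ.1)) (λ.(λ.λ.λ.0) (λ.1))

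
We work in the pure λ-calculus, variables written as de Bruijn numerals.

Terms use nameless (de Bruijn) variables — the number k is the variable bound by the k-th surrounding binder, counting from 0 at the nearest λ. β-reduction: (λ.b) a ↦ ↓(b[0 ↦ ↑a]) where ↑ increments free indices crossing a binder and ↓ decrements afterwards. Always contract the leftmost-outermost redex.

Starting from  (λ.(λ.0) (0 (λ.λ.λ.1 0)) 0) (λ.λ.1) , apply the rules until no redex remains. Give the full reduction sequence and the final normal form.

  start: (λ.(λ.0) (0 (λ.λ.λ.1 0)) 0) (λ.λ.1)
  step 1: (λ.0) ((λ.λ.1) (λ.λ.λ.1 0)) (λ.λ.1)
  step 2: (λ.λ.1) (λ.λ.λ.1 0) (λ.λ.1)
  step 3: (λ.λ.λ.λ.1 0) (λ.λ.1)
  step 4: λ.λ.λ.1 0

Answer: normal form = λ.λ.λ.1 0  (in 4 steps)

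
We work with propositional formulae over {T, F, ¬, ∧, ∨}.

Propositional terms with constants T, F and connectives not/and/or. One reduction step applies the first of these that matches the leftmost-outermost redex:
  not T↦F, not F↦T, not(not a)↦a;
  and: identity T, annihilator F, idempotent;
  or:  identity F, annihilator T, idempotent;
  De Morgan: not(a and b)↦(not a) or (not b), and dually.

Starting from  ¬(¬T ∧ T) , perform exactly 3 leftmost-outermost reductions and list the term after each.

Answer: after 3 steps: T

Reduction:
  start: ¬(¬T ∧ T)
  [1] ¬¬T ∨ ¬T
  [2] T ∨ ¬T
  [3] T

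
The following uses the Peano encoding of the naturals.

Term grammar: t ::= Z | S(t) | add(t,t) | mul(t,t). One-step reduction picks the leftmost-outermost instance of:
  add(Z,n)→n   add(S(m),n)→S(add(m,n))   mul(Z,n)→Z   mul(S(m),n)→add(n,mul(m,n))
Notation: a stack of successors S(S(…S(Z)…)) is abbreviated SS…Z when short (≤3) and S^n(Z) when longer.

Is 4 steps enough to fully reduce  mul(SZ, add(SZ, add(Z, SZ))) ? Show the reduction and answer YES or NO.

  start: mul(SZ, add(SZ, add(Z, SZ)))
  →1  add(add(SZ, add(Z, SZ)), mul(Z, add(SZ, add(Z, SZ))))
  →2  add(S(add(Z, add(Z, SZ))), mul(Z, add(SZ, add(Z, SZ))))
  →3  S(add(add(Z, add(Z, SZ)), mul(Z, add(SZ, add(Z, SZ)))))
  →4  S(add(add(Z, SZ), mul(Z, add(SZ, add(Z, SZ)))))

Answer: NO — after 4 steps the term is S(add(add(Z, SZ), mul(Z, add(SZ, add(Z, SZ))))), not yet normal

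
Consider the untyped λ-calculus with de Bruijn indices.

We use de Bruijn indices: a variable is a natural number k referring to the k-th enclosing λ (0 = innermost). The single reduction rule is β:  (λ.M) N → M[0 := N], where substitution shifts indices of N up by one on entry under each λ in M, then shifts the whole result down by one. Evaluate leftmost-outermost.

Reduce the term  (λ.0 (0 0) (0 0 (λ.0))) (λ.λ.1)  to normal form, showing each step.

  start: (λ.0 (0 0) (0 0 (λ.0))) (λ.λ.1)
  [1] (λ.λ.1) ((λ.λ.1) (λ.λ.1)) ((λ.λ.1) (λ.λ.1) (λ.0))
  [2] (λ.(λ.λ.1) (λ.λ.1)) ((λ.λ.1) (λ.λ.1) (λ.0))
  [3] (λ.λ.1) (λ.λ.1)
  [4] λ.λ.λ.1

Answer: normal form = λ.λ.λ.1  (in 4 steps)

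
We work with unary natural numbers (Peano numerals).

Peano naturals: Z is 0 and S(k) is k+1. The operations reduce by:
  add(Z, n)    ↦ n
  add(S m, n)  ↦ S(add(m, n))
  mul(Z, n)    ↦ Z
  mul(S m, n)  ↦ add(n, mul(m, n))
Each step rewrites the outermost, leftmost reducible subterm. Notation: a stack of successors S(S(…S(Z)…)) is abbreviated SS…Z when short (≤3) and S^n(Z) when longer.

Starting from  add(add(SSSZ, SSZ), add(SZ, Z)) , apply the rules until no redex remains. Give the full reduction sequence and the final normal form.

  start: add(add(SSSZ, SSZ), add(SZ, Z))
  [1] add(S(add(SSZ, SSZ)), add(SZ, Z))
  [2] S(add(add(SSZ, SSZ), add(SZ, Z)))
  [3] S(add(S(add(SZ, SSZ)), add(SZ, Z)))
  [4] S(S(add(add(SZ, SSZ), add(SZ, Z))))
  [5] S(S(add(S(add(Z, SSZ)), add(SZ, Z))))
  [6] S(S(S(add(add(Z, SSZ), add(SZ, Z)))))
  [7] S(S(S(add(SSZ, add(SZ, Z)))))
  [8] S(S(S(S(add(SZ, add(SZ, Z))))))
  [9] S(S(S(S(S(add(Z, add(SZ, Z)))))))
  [10] S(S(S(S(S(add(SZ, Z))))))
  [11] S(S(S(S(S(S(add(Z, Z)))))))
  [12] S^6(Z)

Answer: normal form = S^6(Z)  (in 12 steps)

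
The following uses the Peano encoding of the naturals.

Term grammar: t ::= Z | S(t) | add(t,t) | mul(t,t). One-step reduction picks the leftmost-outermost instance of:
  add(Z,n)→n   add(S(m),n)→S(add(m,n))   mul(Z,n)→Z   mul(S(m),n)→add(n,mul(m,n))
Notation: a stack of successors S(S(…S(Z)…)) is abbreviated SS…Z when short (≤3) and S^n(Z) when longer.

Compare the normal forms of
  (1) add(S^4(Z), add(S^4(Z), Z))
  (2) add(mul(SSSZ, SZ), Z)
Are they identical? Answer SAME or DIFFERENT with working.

Term A:
  start: add(S^4(Z), add(S^4(Z), Z))
  step 1: S(add(SSSZ, add(S^4(Z), Z)))
  step 2: S(S(add(SSZ, add(S^4(Z), Z))))
  step 3: S(S(S(add(SZ, add(S^4(Z), Z)))))
  step 4: S(S(S(S(add(Z, add(S^4(Z), Z))))))
  step 5: S(S(S(S(add(S^4(Z), Z)))))
  step 6: S(S(S(S(S(add(SSSZ, Z))))))
  step 7: S(S(S(S(S(S(add(SSZ, Z)))))))
  step 8: S(S(S(S(S(S(S(add(SZ, Z))))))))
  step 9: S(S(S(S(S(S(S(S(add(Z, Z)))))))))
  step 10: S^8(Z)

Term B:
  start: add(mul(SSSZ, SZ), Z)
  step 1: add(add(SZ, mul(SSZ, SZ)), Z)
  step 2: add(S(add(Z, mul(SSZ, SZ))), Z)
  step 3: S(add(add(Z, mul(SSZ, SZ)), Z))
  step 4: S(add(mul(SSZ, SZ), Z))
  step 5: S(add(add(SZ, mul(SZ, SZ)), Z))
  step 6: S(add(S(add(Z, mul(SZ, SZ))), Z))
  step 7: S(S(add(add(Z, mul(SZ, SZ)), Z)))
  step 8: S(S(add(mul(SZ, SZ), Z)))
  step 9: S(S(add(add(SZ, mul(Z, SZ)), Z)))
  step 10: S(S(add(S(add(Z, mul(Z, SZ))), Z)))
  step 11: S(S(S(add(add(Z, mul(Z, SZ)), Z))))
  step 12: S(S(S(add(mul(Z, SZ), Z))))
  step 13: S(S(S(add(Z, Z))))
  step 14: SSSZ

Answer: DIFFERENT — A ⇓ S^8(Z), B ⇓ SSSZ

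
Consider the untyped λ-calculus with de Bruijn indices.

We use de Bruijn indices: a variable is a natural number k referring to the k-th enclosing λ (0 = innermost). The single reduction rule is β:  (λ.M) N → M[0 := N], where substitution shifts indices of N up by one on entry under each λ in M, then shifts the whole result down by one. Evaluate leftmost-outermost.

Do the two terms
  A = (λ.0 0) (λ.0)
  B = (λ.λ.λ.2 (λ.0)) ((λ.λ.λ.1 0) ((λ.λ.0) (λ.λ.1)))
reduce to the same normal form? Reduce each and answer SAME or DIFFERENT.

Answer: DIFFERENT — A ⇓ λ.0, B ⇓ λ.λ.λ.0

Derivation:
Term A:
  start: (λ.0 0) (λ.0)
  step 1: (λ.0) (λ.0)
  step 2: λ.0

Term B:
  start: (λ.λ.λ.2 (λ.0)) ((λ.λ.λ.1 0) ((λ.λ.0) (λ.λ.1)))
  step 1: λ.λ.(λ.λ.λ.1 0) ((λ.λ.0) (λ.λ.1)) (λ.0)
  step 2: λ.λ.(λ.λ.1 0) (λ.0)
  step 3: λ.λ.λ.(λ.0) 0
  step 4: λ.λ.λ.0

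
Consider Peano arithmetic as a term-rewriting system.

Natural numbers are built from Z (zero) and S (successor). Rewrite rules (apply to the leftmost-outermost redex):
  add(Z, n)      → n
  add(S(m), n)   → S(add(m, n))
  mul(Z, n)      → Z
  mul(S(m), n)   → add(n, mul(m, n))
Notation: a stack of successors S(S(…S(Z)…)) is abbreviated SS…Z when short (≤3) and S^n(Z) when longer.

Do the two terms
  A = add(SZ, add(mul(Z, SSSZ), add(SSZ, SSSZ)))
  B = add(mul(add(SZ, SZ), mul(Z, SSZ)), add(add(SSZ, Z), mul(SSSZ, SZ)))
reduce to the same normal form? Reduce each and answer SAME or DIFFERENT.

Term A:
  start: add(SZ, add(mul(Z, SSSZ), add(SSZ, SSSZ)))
  →1  S(add(Z, add(mul(Z, SSSZ), add(SSZ, SSSZ))))
  →2  S(add(mul(Z, SSSZ), add(SSZ, SSSZ)))
  →3  S(add(Z, add(SSZ, SSSZ)))
  →4  S(add(SSZ, SSSZ))
  →5  S(S(add(SZ, SSSZ)))
  →6  S(S(S(add(Z, SSSZ))))
  →7  S^6(Z)

Term B:
  start: add(mul(add(SZ, SZ), mul(Z, SSZ)), add(add(SSZ, Z), mul(SSSZ, SZ)))
  →1  add(mul(S(add(Z, SZ)), mul(Z, SSZ)), add(add(SSZ, Z), mul(SSSZ, SZ)))
  →2  add(add(mul(Z, SSZ), mul(add(Z, SZ), mul(Z, SSZ))), add(add(SSZ, Z), mul(SSSZ, SZ)))
  →3  add(add(Z, mul(add(Z, SZ), mul(Z, SSZ))), add(add(SSZ, Z), mul(SSSZ, SZ)))
  →4  add(mul(add(Z, SZ), mul(Z, SSZ)), add(add(SSZ, Z), mul(SSSZ, SZ)))
  →5  add(mul(SZ, mul(Z, SSZ)), add(add(SSZ, Z), mul(SSSZ, SZ)))
  →6  add(add(mul(Z, SSZ), mul(Z, mul(Z, SSZ))), add(add(SSZ, Z), mul(SSSZ, SZ)))
  →7  add(add(Z, mul(Z, mul(Z, SSZ))), add(add(SSZ, Z), mul(SSSZ, SZ)))
  →8  add(mul(Z, mul(Z, SSZ)), add(add(SSZ, Z), mul(SSSZ, SZ)))
  →9  add(Z, add(add(SSZ, Z), mul(SSSZ, SZ)))
  →10  add(add(SSZ, Z), mul(SSSZ, SZ))
  →11  add(S(add(SZ, Z)), mul(SSSZ, SZ))
  →12  S(add(add(SZ, Z), mul(SSSZ, SZ)))
  →13  S(add(S(add(Z, Z)), mul(SSSZ, SZ)))
  →14  S(S(add(add(Z, Z), mul(SSSZ, SZ))))
  →15  S(S(add(Z, mul(SSSZ, SZ))))
  →16  S(S(mul(SSSZ, SZ)))
  →17  S(S(add(SZ, mul(SSZ, SZ))))
  →18  S(S(S(add(Z, mul(SSZ, SZ)))))
  →19  S(S(S(mul(SSZ, SZ))))
  →20  S(S(S(add(SZ, mul(SZ, SZ)))))
  →21  S(S(S(S(add(Z, mul(SZ, SZ))))))
  →22  S(S(S(S(mul(SZ, SZ)))))
  →23  S(S(S(S(add(SZ, mul(Z, SZ))))))
  →24  S(S(S(S(S(add(Z, mul(Z, SZ)))))))
  →25  S(S(S(S(S(mul(Z, SZ))))))
  →26  S^5(Z)

Answer: DIFFERENT — A ⇓ S^6(Z), B ⇓ S^5(Z)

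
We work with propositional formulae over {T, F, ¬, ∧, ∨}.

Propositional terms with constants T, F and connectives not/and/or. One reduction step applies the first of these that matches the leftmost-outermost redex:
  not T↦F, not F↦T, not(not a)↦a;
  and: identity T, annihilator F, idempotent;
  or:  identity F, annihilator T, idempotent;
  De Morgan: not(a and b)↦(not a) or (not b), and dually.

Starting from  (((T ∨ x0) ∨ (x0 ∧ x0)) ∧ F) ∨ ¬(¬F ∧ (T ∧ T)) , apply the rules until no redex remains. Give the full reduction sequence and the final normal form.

  start: (((T ∨ x0) ∨ (x0 ∧ x0)) ∧ F) ∨ ¬(¬F ∧ (T ∧ T))
  step 1: F ∨ ¬(¬F ∧ (T ∧ T))
  step 2: ¬(¬F ∧ (T ∧ T))
  step 3: ¬¬F ∨ ¬(T ∧ T)
  step 4: F ∨ ¬(T ∧ T)
  step 5: ¬(T ∧ T)
  step 6: ¬T ∨ ¬T
  step 7: ¬T
  step 8: F

Answer: normal form = F  (in 8 steps)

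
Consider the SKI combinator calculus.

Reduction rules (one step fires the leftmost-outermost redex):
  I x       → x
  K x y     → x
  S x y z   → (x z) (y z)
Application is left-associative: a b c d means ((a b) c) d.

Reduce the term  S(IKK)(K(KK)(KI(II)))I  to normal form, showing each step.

Answer: normal form = KK  (in 5 steps)

Working:
  start: S(IKK)(K(KK)(KI(II)))I
  →1  IKKI(K(KK)(KI(II))I)
  →2  KKI(K(KK)(KI(II))I)
  →3  K(K(KK)(KI(II))I)
  →4  K(KKI)
  →5  KK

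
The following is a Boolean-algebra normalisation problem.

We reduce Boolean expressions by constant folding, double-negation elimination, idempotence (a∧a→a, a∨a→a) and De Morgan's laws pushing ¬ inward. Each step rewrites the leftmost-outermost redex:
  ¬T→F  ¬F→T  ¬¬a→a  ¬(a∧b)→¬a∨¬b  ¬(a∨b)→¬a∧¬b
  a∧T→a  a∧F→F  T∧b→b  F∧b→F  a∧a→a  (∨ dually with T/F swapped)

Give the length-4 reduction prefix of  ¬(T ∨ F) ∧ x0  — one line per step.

Answer: after 4 steps: F

Working:
  start: ¬(T ∨ F) ∧ x0
  step 1: (¬T ∧ ¬F) ∧ x0
  step 2: (F ∧ ¬F) ∧ x0
  step 3: F ∧ x0
  step 4: F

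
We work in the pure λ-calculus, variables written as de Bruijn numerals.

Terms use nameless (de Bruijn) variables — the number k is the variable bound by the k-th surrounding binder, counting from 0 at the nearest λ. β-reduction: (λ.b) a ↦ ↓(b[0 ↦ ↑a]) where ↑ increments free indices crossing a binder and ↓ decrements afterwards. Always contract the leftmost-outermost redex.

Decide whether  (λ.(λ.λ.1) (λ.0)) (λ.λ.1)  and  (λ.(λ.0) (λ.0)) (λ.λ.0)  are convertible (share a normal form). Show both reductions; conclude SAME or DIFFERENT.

Term A:
  start: (λ.(λ.λ.1) (λ.0)) (λ.λ.1)
  →1  (λ.λ.1) (λ.0)
  →2  λ.λ.0

Term B:
  start: (λ.(λ.0) (λ.0)) (λ.λ.0)
  →1  (λ.0) (λ.0)
  →2  λ.0

Answer: DIFFERENT — A ⇓ λ.λ.0, B ⇓ λ.0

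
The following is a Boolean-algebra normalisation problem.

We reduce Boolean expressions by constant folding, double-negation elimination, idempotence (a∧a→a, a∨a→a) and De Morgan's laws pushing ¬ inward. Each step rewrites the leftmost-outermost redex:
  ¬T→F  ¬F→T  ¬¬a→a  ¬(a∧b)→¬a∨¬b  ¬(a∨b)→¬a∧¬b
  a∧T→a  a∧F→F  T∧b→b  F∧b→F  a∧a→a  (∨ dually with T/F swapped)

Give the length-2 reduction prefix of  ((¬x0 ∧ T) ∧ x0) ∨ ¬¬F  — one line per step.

Answer: after 2 steps: (¬x0 ∧ x0) ∨ F

Working:
  start: ((¬x0 ∧ T) ∧ x0) ∨ ¬¬F
  →1  (¬x0 ∧ x0) ∨ ¬¬F
  →2  (¬x0 ∧ x0) ∨ F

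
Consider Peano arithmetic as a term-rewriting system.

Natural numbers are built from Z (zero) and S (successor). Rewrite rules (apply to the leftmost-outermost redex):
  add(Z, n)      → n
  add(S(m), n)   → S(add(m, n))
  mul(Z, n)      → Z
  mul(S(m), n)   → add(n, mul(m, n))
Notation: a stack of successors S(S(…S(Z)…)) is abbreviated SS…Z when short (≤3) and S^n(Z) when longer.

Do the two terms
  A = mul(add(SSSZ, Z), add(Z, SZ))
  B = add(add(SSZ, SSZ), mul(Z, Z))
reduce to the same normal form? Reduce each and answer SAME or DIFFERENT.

Answer: DIFFERENT — A ⇓ SSSZ, B ⇓ S^4(Z)

Reduction:
Term A:
  start: mul(add(SSSZ, Z), add(Z, SZ))
  step 1: mul(S(add(SSZ, Z)), add(Z, SZ))
  step 2: add(add(Z, SZ), mul(add(SSZ, Z), add(Z, SZ)))
  step 3: add(SZ, mul(add(SSZ, Z), add(Z, SZ)))
  step 4: S(add(Z, mul(add(SSZ, Z), add(Z, SZ))))
  step 5: S(mul(add(SSZ, Z), add(Z, SZ)))
  step 6: S(mul(S(add(SZ, Z)), add(Z, SZ)))
  step 7: S(add(add(Z, SZ), mul(add(SZ, Z), add(Z, SZ))))
  step 8: S(add(SZ, mul(add(SZ, Z), add(Z, SZ))))
  step 9: S(S(add(Z, mul(add(SZ, Z), add(Z, SZ)))))
  step 10: S(S(mul(add(SZ, Z), add(Z, SZ))))
  step 11: S(S(mul(S(add(Z, Z)), add(Z, SZ))))
  step 12: S(S(add(add(Z, SZ), mul(add(Z, Z), add(Z, SZ)))))
  step 13: S(S(add(SZ, mul(add(Z, Z), add(Z, SZ)))))
  step 14: S(S(S(add(Z, mul(add(Z, Z), add(Z, SZ))))))
  step 15: S(S(S(mul(add(Z, Z), add(Z, SZ)))))
  step 16: S(S(S(mul(Z, add(Z, SZ)))))
  step 17: SSSZ

Term B:
  start: add(add(SSZ, SSZ), mul(Z, Z))
  step 1: add(S(add(SZ, SSZ)), mul(Z, Z))
  step 2: S(add(add(SZ, SSZ), mul(Z, Z)))
  step 3: S(add(S(add(Z, SSZ)), mul(Z, Z)))
  step 4: S(S(add(add(Z, SSZ), mul(Z, Z))))
  step 5: S(S(add(SSZ, mul(Z, Z))))
  step 6: S(S(S(add(SZ, mul(Z, Z)))))
  step 7: S(S(S(S(add(Z, mul(Z, Z))))))
  step 8: S(S(S(S(mul(Z, Z)))))
  step 9: S^4(Z)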